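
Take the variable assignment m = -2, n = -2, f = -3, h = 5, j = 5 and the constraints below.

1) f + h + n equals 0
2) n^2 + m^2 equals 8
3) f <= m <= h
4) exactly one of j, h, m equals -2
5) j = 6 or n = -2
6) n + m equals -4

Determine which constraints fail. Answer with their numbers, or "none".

1) f + h + n = -3 + 5 + (-2) = 0  true
2) n^2 + m^2 = (-2)^2 + (-2)^2 = 4 + 4 = 8  true
3) values -3 <= -2 <= 5  true
4) j=5, h=5, m=-2; 1 of them equals -2  true
5) j = 5 ≠ 6, but n = -2 = -2 (second disjunct)  true
6) n + m = -2 + (-2) = -4  true

No violations.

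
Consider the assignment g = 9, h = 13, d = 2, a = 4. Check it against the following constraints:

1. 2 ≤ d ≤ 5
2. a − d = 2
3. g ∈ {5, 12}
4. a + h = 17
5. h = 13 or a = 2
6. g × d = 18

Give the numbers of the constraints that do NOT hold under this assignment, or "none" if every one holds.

1. d = 2 lies in [2, 5] — satisfied.
2. a − d = 4 − 2 = 2 — satisfied.
3. g = 9 is not in {5, 12} — violated.
4. a + h = 4 + 13 = 17 — satisfied.
5. h = 13 = 13 (first disjunct) — satisfied.
6. g × d = 9 × 2 = 18 — satisfied.

Constraint 3 does not hold.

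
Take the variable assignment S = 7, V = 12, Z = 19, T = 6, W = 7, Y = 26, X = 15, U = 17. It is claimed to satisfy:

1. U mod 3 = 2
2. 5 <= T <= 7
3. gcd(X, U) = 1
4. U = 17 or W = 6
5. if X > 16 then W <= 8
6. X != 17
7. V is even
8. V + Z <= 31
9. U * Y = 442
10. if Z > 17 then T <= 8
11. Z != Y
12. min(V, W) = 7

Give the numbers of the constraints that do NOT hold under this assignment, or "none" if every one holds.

The assignment satisfies every constraint.

1. 17 mod 3 = 2 — holds.
2. T = 6 lies in [5, 7] — holds.
3. gcd(15, 17) = 1 — holds.
4. U = 17 = 17 (first disjunct) — holds.
5. X = 15, not > 16; antecedent false, conditional vacuously true — holds.
6. X = 15, and 15 ≠ 17 — holds.
7. V = 12 is even — holds.
8. V + Z = 12 + 19 = 31; 31 ≤ 31 — holds.
9. U * Y = 17 * 26 = 442 — holds.
10. Z = 19 > 17, so we need T ≤ 8; T = 6 ≤ 8 — holds.
11. Z = 19, Y = 26; distinct — holds.
12. min(12, 7) = 7 — holds.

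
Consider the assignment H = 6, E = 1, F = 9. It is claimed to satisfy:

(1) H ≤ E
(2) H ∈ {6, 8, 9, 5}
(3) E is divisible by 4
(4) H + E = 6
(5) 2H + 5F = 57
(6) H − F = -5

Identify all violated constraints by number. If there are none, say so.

(1) H = 6, E = 1; 6 > 1 (want ≤) — violated.
(2) H = 6 is in {6, 8, 9, 5} — satisfied.
(3) 1 = 4×0 + 1, so 4 does not divide 1 — violated.
(4) H + E = 6 + 1 = 7, not 6 — violated.
(5) 2H + 5F = 2(6) + 5(9) = 57 — satisfied.
(6) H − F = 6 − 9 = -3, not -5 — violated.

No — constraints 1, 3, 4, 6 are not satisfied.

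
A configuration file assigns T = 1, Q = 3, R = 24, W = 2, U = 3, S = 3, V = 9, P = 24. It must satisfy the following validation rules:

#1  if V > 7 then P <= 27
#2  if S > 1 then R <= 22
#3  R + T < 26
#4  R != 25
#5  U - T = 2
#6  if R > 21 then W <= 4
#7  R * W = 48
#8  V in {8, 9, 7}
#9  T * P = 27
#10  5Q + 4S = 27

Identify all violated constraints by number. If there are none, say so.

The assignment fails constraints 2, 9.

#1 V = 9 > 7, so we need P ≤ 27; P = 24 ≤ 27  OK
#2 S = 3 > 1, so we need R ≤ 22; but R = 24 > 22  FAIL
#3 R + T = 24 + 1 = 25; 25 < 26  OK
#4 R = 24, and 24 ≠ 25  OK
#5 U - T = 3 - 1 = 2  OK
#6 R = 24 > 21, so we need W ≤ 4; W = 2 ≤ 4  OK
#7 R * W = 24 * 2 = 48  OK
#8 V = 9 is in {8, 9, 7}  OK
#9 T * P = 1 * 24 = 24, not 27  FAIL
#10 5Q + 4S = 5(3) + 4(3) = 27  OK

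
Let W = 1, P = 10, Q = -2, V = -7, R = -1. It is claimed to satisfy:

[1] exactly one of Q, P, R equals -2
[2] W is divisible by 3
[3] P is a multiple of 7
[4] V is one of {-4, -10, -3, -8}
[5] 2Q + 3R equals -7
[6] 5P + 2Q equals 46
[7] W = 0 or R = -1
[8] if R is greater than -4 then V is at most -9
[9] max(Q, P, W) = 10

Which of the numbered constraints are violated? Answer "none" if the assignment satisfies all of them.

Violated: 2, 3, 4, and 8.

[1] Q=-2, P=10, R=-1; 1 of them equals -2  holds
[2] 1 = 3*0 + 1, so 3 does not divide 1  fails
[3] 10 = 7*1 + 3, so 7 does not divide 10  fails
[4] V = -7 is not in {-4, -10, -3, -8}  fails
[5] 2Q + 3R = 2(-2) + 3(-1) = -7  holds
[6] 5P + 2Q = 5(10) + 2(-2) = 46  holds
[7] W = 1 ≠ 0, but R = -1 = -1 (second disjunct)  holds
[8] R = -1 > -4, so we need V ≤ -9; but V = -7 > -9  fails
[9] max(-2, 10, 1) = 10  holds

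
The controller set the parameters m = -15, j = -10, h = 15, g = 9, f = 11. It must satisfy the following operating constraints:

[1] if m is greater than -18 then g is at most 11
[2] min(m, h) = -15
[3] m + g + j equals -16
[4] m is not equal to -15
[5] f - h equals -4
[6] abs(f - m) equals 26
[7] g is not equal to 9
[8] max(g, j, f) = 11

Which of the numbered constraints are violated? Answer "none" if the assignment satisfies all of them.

[1] m = -15 > -18, so we need g ≤ 11; g = 9 ≤ 11  yes
[2] min(-15, 15) = -15  yes
[3] m + g + j = -15 + 9 + (-10) = -16  yes
[4] m = -15, but -15 is required to differ  no
[5] f - h = 11 - 15 = -4  yes
[6] abs(11 - (-15)) = 26  yes
[7] g = 9, but 9 is required to differ  no
[8] max(9, -10, 11) = 11  yes

No — constraints 4, 7 are not satisfied.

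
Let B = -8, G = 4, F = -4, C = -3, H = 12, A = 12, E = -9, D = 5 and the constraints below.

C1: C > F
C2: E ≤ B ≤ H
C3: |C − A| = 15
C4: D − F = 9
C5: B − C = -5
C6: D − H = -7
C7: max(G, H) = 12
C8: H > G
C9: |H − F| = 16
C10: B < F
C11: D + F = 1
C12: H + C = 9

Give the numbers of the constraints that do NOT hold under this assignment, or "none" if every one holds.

All constraints are satisfied.

C1: C = -3, F = -4; -3 > -4 — satisfied.
C2: values -9 ≤ -8 ≤ 12 — satisfied.
C3: |-3 − 12| = 15 — satisfied.
C4: D − F = 5 − (-4) = 9 — satisfied.
C5: B − C = -8 − (-3) = -5 — satisfied.
C6: D − H = 5 − 12 = -7 — satisfied.
C7: max(4, 12) = 12 — satisfied.
C8: H = 12, G = 4; 12 > 4 — satisfied.
C9: |12 − (-4)| = 16 — satisfied.
C10: B = -8, F = -4; -8 < -4 — satisfied.
C11: D + F = 5 + (-4) = 1 — satisfied.
C12: H + C = 12 + (-3) = 9 — satisfied.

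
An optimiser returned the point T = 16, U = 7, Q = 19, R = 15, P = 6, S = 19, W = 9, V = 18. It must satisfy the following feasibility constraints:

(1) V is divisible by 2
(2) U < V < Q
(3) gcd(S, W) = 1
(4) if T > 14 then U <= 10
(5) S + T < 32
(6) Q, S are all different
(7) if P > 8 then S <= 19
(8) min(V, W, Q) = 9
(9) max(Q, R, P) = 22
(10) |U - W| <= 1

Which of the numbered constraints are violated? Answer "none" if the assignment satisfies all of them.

Constraints 5, 6, 9, and 10 are violated.

(1) 18 / 2 = 9, so 2 divides 18  yes
(2) values 7 < 18 < 19  yes
(3) gcd(19, 9) = 1  yes
(4) T = 16 > 14, so we need U ≤ 10; U = 7 ≤ 10  yes
(5) S + T = 19 + 16 = 35; 35 ≥ 32, bound 32 not met  no
(6) Q = S = 19, not all different  no
(7) P = 6, not > 8; antecedent false, conditional vacuously true  yes
(8) min(18, 9, 19) = 9  yes
(9) max(19, 15, 6) = 19, not 22  no
(10) |7 - 9| = 2; 2 > 1, exceeds bound 1  no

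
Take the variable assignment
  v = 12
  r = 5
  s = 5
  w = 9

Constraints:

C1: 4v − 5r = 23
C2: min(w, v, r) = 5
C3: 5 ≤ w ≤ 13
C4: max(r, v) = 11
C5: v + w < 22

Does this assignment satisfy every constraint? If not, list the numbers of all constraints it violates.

C1: 4v − 5r = 4(12) − 5(5) = 23 — holds.
C2: min(9, 12, 5) = 5 — holds.
C3: w = 9 lies in [5, 13] — holds.
C4: max(5, 12) = 12, not 11 — fails.
C5: v + w = 12 + 9 = 21; 21 < 22 — holds.

The assignment fails constraint 4.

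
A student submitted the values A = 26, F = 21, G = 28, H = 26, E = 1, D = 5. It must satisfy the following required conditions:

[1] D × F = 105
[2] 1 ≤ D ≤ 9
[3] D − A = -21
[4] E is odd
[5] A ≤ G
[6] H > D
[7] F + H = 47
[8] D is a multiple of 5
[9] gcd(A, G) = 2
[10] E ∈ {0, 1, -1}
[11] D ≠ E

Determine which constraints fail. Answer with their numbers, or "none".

[1] D × F = 5 × 21 = 105  OK
[2] D = 5 lies in [1, 9]  OK
[3] D − A = 5 − 26 = -21  OK
[4] E = 1 is odd  OK
[5] A = 26, G = 28; 26 ≤ 28  OK
[6] H = 26, D = 5; 26 > 5  OK
[7] F + H = 21 + 26 = 47  OK
[8] 5 / 5 = 1, so 5 divides 5  OK
[9] gcd(26, 28) = 2  OK
[10] E = 1 is in {0, 1, -1}  OK
[11] D = 5, E = 1; distinct  OK

Yes — all constraints hold.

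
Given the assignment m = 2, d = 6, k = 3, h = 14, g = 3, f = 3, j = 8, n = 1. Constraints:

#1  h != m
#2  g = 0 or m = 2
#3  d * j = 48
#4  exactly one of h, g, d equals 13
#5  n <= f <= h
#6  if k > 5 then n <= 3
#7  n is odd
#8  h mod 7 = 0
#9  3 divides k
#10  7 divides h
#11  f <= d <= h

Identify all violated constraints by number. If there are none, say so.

#1 h = 14, m = 2; distinct — OK.
#2 g = 3 ≠ 0, but m = 2 = 2 (second disjunct) — OK.
#3 d * j = 6 * 8 = 48 — OK.
#4 h=14, g=3, d=6; 0 of them equal 13, not exactly one — violated.
#5 values 1 <= 3 <= 14 — OK.
#6 k = 3, not > 5; antecedent false, conditional vacuously true — OK.
#7 n = 1 is odd — OK.
#8 14 mod 7 = 0 — OK.
#9 3 / 3 = 1, so 3 divides 3 — OK.
#10 14 / 7 = 2, so 7 divides 14 — OK.
#11 values 3 <= 6 <= 14 — OK.

Constraint 4 does not hold.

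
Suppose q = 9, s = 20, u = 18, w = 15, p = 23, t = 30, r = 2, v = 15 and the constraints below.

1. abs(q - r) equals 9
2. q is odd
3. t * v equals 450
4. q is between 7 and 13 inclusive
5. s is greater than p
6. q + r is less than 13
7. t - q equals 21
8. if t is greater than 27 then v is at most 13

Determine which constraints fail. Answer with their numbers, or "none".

1. abs(9 - 2) = 7, not 9 — fails.
2. q = 9 is odd — holds.
3. t * v = 30 * 15 = 450 — holds.
4. q = 9 lies in [7, 13] — holds.
5. s = 20, p = 23; 20 ≤ 23 (want >) — fails.
6. q + r = 9 + 2 = 11; 11 < 13 — holds.
7. t - q = 30 - 9 = 21 — holds.
8. t = 30 > 27, so we need v ≤ 13; but v = 15 > 13 — fails.

Violated: 1, 5, 8.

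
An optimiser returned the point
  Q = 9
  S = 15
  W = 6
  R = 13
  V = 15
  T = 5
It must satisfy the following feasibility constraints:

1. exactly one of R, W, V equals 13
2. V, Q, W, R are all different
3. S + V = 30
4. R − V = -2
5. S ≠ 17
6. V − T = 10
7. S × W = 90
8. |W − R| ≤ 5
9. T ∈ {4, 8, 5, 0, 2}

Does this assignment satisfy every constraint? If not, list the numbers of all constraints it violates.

1. R=13, W=6, V=15; 1 of them equals 13 — holds.
2. values 15, 9, 6, 13 are pairwise distinct — holds.
3. S + V = 15 + 15 = 30 — holds.
4. R − V = 13 − 15 = -2 — holds.
5. S = 15, and 15 ≠ 17 — holds.
6. V − T = 15 − 5 = 10 — holds.
7. S × W = 15 × 6 = 90 — holds.
8. |6 − 13| = 7; 7 > 5, exceeds bound 5 — does not hold.
9. T = 5 is in {4, 8, 5, 0, 2} — holds.

Violated: 8.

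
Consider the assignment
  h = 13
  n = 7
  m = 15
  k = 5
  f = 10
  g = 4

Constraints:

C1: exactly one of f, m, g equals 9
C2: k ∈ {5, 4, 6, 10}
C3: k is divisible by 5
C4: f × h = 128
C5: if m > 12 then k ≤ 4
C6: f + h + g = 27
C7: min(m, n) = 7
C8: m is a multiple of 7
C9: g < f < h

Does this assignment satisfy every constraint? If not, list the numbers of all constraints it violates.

Constraints 1, 4, 5, and 8 do not hold.

C1: f=10, m=15, g=4; 0 of them equal 9, not exactly one — does not hold.
C2: k = 5 is in {5, 4, 6, 10} — holds.
C3: 5 / 5 = 1, so 5 divides 5 — holds.
C4: f × h = 10 × 13 = 130, not 128 — does not hold.
C5: m = 15 > 12, so we need k ≤ 4; but k = 5 > 4 — does not hold.
C6: f + h + g = 10 + 13 + 4 = 27 — holds.
C7: min(15, 7) = 7 — holds.
C8: 15 = 7×2 + 1, so 7 does not divide 15 — does not hold.
C9: values 4 < 10 < 13 — holds.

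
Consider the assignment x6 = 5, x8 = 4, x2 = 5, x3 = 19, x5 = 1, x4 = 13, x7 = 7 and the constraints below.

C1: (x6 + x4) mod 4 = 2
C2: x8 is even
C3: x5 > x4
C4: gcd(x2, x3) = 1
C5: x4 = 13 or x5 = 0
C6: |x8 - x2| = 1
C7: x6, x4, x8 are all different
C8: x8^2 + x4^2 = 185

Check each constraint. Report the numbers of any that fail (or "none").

C1: x6 + x4 = 18; 18 mod 4 = 2  holds
C2: x8 = 4 is even  holds
C3: x5 = 1, x4 = 13; 1 ≤ 13 (want >)  fails
C4: gcd(5, 19) = 1  holds
C5: x4 = 13 = 13 (first disjunct)  holds
C6: |4 - 5| = 1  holds
C7: values 5, 13, 4 are pairwise distinct  holds
C8: x8^2 + x4^2 = 4^2 + 13^2 = 16 + 169 = 185  holds

Violated: 3.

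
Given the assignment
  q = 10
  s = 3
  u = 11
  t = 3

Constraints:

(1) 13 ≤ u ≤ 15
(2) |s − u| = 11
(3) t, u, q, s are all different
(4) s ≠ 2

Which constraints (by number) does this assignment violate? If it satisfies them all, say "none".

Violated: 1, 2, 3.

(1) u = 11 is outside [13, 15]  ✘
(2) |3 − 11| = 8, not 11  ✘
(3) t = s = 3, not all different  ✘
(4) s = 3, and 3 ≠ 2  ✔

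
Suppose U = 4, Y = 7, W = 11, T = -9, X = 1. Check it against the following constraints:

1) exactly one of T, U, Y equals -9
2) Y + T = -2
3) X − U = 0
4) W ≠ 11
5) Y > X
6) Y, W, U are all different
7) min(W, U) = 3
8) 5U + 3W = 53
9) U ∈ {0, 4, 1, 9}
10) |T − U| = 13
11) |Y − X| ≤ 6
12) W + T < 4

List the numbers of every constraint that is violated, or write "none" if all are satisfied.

Violated: 3, 4, 7.

1) T=-9, U=4, Y=7; 1 of them equals -9 — holds.
2) Y + T = 7 + (-9) = -2 — holds.
3) X − U = 1 − 4 = -3, not 0 — does not hold.
4) W = 11, but 11 is required to differ — does not hold.
5) Y = 7, X = 1; 7 > 1 — holds.
6) values 7, 11, 4 are pairwise distinct — holds.
7) min(11, 4) = 4, not 3 — does not hold.
8) 5U + 3W = 5(4) + 3(11) = 53 — holds.
9) U = 4 is in {0, 4, 1, 9} — holds.
10) |-9 − 4| = 13 — holds.
11) |7 − 1| = 6; 6 ≤ 6 — holds.
12) W + T = 11 + (-9) = 2; 2 < 4 — holds.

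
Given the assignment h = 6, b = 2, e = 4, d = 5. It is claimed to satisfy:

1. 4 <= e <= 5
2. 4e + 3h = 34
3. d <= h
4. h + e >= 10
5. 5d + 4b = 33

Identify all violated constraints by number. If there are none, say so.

All constraints are satisfied.

1. e = 4 lies in [4, 5]  yes
2. 4e + 3h = 4(4) + 3(6) = 34  yes
3. d = 5, h = 6; 5 ≤ 6  yes
4. h + e = 6 + 4 = 10; 10 ≥ 10  yes
5. 5d + 4b = 5(5) + 4(2) = 33  yes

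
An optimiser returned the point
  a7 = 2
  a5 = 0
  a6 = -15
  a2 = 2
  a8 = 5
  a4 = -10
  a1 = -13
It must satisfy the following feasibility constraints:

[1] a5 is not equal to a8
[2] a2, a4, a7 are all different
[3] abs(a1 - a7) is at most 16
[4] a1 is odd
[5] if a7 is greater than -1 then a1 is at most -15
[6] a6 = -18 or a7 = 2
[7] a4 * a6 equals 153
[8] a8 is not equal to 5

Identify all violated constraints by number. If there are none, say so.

[1] a5 = 0, a8 = 5; distinct — holds.
[2] a2 = a7 = 2, not all different — fails.
[3] abs(-13 - 2) = 15; 15 ≤ 16 — holds.
[4] a1 = -13 is odd — holds.
[5] a7 = 2 > -1, so we need a1 ≤ -15; but a1 = -13 > -15 — fails.
[6] a6 = -15 ≠ -18, but a7 = 2 = 2 (second disjunct) — holds.
[7] a4 * a6 = -10 * (-15) = 150, not 153 — fails.
[8] a8 = 5, but 5 is required to differ — fails.

Violated: 2, 5, 7, 8.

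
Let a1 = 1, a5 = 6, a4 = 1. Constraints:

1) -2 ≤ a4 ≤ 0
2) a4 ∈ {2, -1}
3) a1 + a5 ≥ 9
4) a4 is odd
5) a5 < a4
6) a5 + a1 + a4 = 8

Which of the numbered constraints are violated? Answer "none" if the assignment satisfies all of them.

No — constraints 1, 2, 3, and 5 are not satisfied.

1) a4 = 1 is outside [-2, 0] — violated.
2) a4 = 1 is not in {2, -1} — violated.
3) a1 + a5 = 1 + 6 = 7; 7 < 9, bound 9 not met — violated.
4) a4 = 1 is odd — OK.
5) a5 = 6, a4 = 1; 6 ≥ 1 (want <) — violated.
6) a5 + a1 + a4 = 6 + 1 + 1 = 8 — OK.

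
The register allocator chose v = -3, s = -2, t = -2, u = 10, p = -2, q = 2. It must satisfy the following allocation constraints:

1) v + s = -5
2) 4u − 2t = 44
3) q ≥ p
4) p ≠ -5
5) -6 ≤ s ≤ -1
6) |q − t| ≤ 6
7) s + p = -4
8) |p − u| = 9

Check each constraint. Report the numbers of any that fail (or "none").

Violated: 8.

1) v + s = -3 + (-2) = -5  yes
2) 4u − 2t = 4(10) − 2(-2) = 44  yes
3) q = 2, p = -2; 2 ≥ -2  yes
4) p = -2, and -2 ≠ -5  yes
5) s = -2 lies in [-6, -1]  yes
6) |2 − (-2)| = 4; 4 ≤ 6  yes
7) s + p = -2 + (-2) = -4  yes
8) |-2 − 10| = 12, not 9  no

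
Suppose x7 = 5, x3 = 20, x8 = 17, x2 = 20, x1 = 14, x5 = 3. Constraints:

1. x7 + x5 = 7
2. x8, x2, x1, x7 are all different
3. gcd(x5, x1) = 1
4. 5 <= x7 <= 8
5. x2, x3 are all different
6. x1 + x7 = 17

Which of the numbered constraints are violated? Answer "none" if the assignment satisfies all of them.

1. x7 + x5 = 5 + 3 = 8, not 7 — does not hold.
2. values 17, 20, 14, 5 are pairwise distinct — holds.
3. gcd(3, 14) = 1 — holds.
4. x7 = 5 lies in [5, 8] — holds.
5. x2 = x3 = 20, not all different — does not hold.
6. x1 + x7 = 14 + 5 = 19, not 17 — does not hold.

No — constraints 1, 5, 6 are not satisfied.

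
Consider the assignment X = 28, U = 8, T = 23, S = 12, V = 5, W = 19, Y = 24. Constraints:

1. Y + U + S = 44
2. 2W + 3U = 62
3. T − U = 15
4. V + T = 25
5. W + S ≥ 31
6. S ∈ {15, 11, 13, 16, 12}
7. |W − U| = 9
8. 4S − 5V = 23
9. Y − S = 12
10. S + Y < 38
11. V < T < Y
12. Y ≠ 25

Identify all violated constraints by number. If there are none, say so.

Constraints 4, 7 are violated.

1. Y + U + S = 24 + 8 + 12 = 44 — holds.
2. 2W + 3U = 2(19) + 3(8) = 62 — holds.
3. T − U = 23 − 8 = 15 — holds.
4. V + T = 5 + 23 = 28, not 25 — does not hold.
5. W + S = 19 + 12 = 31; 31 ≥ 31 — holds.
6. S = 12 is in {15, 11, 13, 16, 12} — holds.
7. |19 − 8| = 11, not 9 — does not hold.
8. 4S − 5V = 4(12) − 5(5) = 23 — holds.
9. Y − S = 24 − 12 = 12 — holds.
10. S + Y = 12 + 24 = 36; 36 < 38 — holds.
11. values 5 < 23 < 24 — holds.
12. Y = 24, and 24 ≠ 25 — holds.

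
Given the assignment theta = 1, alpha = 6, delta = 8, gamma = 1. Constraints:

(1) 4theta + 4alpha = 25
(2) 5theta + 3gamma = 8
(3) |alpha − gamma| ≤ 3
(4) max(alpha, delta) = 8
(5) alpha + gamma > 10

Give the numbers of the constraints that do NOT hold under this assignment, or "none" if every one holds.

Violated: 1, 3, and 5.

(1) 4theta + 4alpha = 4(1) + 4(6) = 28, not 25 — violated.
(2) 5theta + 3gamma = 5(1) + 3(1) = 8 — OK.
(3) |6 − 1| = 5; 5 > 3, exceeds bound 3 — violated.
(4) max(6, 8) = 8 — OK.
(5) alpha + gamma = 6 + 1 = 7; 7 ≤ 10, bound 10 not met — violated.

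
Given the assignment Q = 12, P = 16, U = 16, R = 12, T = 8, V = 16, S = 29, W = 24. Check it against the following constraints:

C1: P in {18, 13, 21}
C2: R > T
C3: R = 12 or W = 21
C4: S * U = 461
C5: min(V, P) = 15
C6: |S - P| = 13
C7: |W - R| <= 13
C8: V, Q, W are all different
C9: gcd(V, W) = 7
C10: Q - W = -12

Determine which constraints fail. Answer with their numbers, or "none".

No — constraints 1, 4, 5, and 9 are not satisfied.

C1: P = 16 is not in {18, 13, 21}  ✘
C2: R = 12, T = 8; 12 > 8  ✔
C3: R = 12 = 12 (first disjunct)  ✔
C4: S * U = 29 * 16 = 464, not 461  ✘
C5: min(16, 16) = 16, not 15  ✘
C6: |29 - 16| = 13  ✔
C7: |24 - 12| = 12; 12 ≤ 13  ✔
C8: values 16, 12, 24 are pairwise distinct  ✔
C9: gcd(16, 24) = 8, not 7  ✘
C10: Q - W = 12 - 24 = -12  ✔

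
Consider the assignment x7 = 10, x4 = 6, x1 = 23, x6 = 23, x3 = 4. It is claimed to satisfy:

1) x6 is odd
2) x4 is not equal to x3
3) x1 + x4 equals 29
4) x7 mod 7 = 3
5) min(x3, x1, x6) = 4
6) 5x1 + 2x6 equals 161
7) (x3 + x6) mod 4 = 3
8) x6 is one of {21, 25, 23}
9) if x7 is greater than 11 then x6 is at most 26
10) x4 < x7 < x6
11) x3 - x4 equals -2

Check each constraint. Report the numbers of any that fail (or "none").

All constraints are satisfied.

1) x6 = 23 is odd — holds.
2) x4 = 6, x3 = 4; distinct — holds.
3) x1 + x4 = 23 + 6 = 29 — holds.
4) 10 mod 7 = 3 — holds.
5) min(4, 23, 23) = 4 — holds.
6) 5x1 + 2x6 = 5(23) + 2(23) = 161 — holds.
7) x3 + x6 = 27; 27 mod 4 = 3 — holds.
8) x6 = 23 is in {21, 25, 23} — holds.
9) x7 = 10, not > 11; antecedent false, conditional vacuously true — holds.
10) values 6 < 10 < 23 — holds.
11) x3 - x4 = 4 - 6 = -2 — holds.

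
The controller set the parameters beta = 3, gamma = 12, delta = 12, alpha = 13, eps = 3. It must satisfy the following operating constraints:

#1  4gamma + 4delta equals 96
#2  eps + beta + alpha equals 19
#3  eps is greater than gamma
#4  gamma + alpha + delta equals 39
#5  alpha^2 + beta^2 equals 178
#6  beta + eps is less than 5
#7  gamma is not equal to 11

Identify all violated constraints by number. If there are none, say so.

Violated: 3, 4, and 6.

#1 4gamma + 4delta = 4(12) + 4(12) = 96 — OK.
#2 eps + beta + alpha = 3 + 3 + 13 = 19 — OK.
#3 eps = 3, gamma = 12; 3 ≤ 12 (want >) — violated.
#4 gamma + alpha + delta = 12 + 13 + 12 = 37, not 39 — violated.
#5 alpha^2 + beta^2 = 13^2 + 3^2 = 169 + 9 = 178 — OK.
#6 beta + eps = 3 + 3 = 6; 6 ≥ 5, bound 5 not met — violated.
#7 gamma = 12, and 12 ≠ 11 — OK.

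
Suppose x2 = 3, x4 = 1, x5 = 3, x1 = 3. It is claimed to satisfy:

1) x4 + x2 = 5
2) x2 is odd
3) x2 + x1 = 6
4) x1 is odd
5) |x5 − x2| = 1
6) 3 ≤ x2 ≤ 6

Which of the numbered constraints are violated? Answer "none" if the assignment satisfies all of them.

Constraints 1 and 5 do not hold.

1) x4 + x2 = 1 + 3 = 4, not 5 — violated.
2) x2 = 3 is odd — OK.
3) x2 + x1 = 3 + 3 = 6 — OK.
4) x1 = 3 is odd — OK.
5) |3 − 3| = 0, not 1 — violated.
6) x2 = 3 lies in [3, 6] — OK.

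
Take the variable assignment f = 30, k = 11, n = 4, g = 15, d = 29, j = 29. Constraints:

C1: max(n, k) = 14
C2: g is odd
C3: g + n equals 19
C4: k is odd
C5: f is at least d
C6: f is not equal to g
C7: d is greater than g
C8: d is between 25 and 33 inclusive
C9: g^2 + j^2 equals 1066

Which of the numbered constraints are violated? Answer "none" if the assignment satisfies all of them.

Constraint 1 does not hold.

C1: max(4, 11) = 11, not 14 — does not hold.
C2: g = 15 is odd — holds.
C3: g + n = 15 + 4 = 19 — holds.
C4: k = 11 is odd — holds.
C5: f = 30, d = 29; 30 ≥ 29 — holds.
C6: f = 30, g = 15; distinct — holds.
C7: d = 29, g = 15; 29 > 15 — holds.
C8: d = 29 lies in [25, 33] — holds.
C9: g^2 + j^2 = 15^2 + 29^2 = 225 + 841 = 1066 — holds.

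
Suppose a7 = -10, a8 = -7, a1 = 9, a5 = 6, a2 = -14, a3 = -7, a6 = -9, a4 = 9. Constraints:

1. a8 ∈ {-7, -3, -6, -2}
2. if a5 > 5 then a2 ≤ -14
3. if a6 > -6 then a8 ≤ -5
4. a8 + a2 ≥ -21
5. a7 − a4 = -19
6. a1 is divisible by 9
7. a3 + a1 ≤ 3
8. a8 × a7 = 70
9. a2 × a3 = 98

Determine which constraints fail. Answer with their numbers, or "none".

1. a8 = -7 is in {-7, -3, -6, -2} — OK.
2. a5 = 6 > 5, so we need a2 ≤ -14; a2 = -14 ≤ -14 — OK.
3. a6 = -9, not > -6; antecedent false, conditional vacuously true — OK.
4. a8 + a2 = -7 + (-14) = -21; -21 ≥ -21 — OK.
5. a7 − a4 = -10 − 9 = -19 — OK.
6. 9 / 9 = 1, so 9 divides 9 — OK.
7. a3 + a1 = -7 + 9 = 2; 2 ≤ 3 — OK.
8. a8 × a7 = -7 × (-10) = 70 — OK.
9. a2 × a3 = -14 × (-7) = 98 — OK.

No violations.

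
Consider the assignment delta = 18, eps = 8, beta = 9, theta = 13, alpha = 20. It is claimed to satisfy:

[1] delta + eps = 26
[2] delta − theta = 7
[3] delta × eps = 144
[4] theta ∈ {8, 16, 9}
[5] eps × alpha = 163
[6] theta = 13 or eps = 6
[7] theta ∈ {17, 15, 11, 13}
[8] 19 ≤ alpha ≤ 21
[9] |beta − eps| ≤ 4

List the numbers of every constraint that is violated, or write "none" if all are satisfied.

Violated: 2, 4, 5.

[1] delta + eps = 18 + 8 = 26  OK
[2] delta − theta = 18 − 13 = 5, not 7  FAIL
[3] delta × eps = 18 × 8 = 144  OK
[4] theta = 13 is not in {8, 16, 9}  FAIL
[5] eps × alpha = 8 × 20 = 160, not 163  FAIL
[6] theta = 13 = 13 (first disjunct)  OK
[7] theta = 13 is in {17, 15, 11, 13}  OK
[8] alpha = 20 lies in [19, 21]  OK
[9] |9 − 8| = 1; 1 ≤ 4  OK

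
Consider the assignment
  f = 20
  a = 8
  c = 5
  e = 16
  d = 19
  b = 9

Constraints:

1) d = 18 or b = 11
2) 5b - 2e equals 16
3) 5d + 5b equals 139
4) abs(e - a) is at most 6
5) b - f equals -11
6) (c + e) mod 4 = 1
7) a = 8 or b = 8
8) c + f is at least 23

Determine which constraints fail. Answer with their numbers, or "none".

1) d = 19 ≠ 18 and b = 9 ≠ 11; both disjuncts false  no
2) 5b - 2e = 5(9) - 2(16) = 13, not 16  no
3) 5d + 5b = 5(19) + 5(9) = 140, not 139  no
4) abs(16 - 8) = 8; 8 > 6, exceeds bound 6  no
5) b - f = 9 - 20 = -11  yes
6) c + e = 21; 21 mod 4 = 1  yes
7) a = 8 = 8 (first disjunct)  yes
8) c + f = 5 + 20 = 25; 25 ≥ 23  yes

Constraints 1, 2, 3, and 4 do not hold.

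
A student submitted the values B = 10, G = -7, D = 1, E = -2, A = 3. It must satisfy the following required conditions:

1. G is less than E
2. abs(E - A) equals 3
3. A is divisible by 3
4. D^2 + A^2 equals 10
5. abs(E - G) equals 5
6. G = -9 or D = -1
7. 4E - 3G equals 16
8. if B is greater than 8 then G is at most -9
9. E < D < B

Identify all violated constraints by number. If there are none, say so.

The assignment fails constraints 2, 6, 7, and 8.

1. G = -7, E = -2; -7 < -2  holds
2. abs(-2 - 3) = 5, not 3  fails
3. 3 / 3 = 1, so 3 divides 3  holds
4. D^2 + A^2 = 1^2 + 3^2 = 1 + 9 = 10  holds
5. abs(-2 - (-7)) = 5  holds
6. G = -7 ≠ -9 and D = 1 ≠ -1; both disjuncts false  fails
7. 4E - 3G = 4(-2) - 3(-7) = 13, not 16  fails
8. B = 10 > 8, so we need G ≤ -9; but G = -7 > -9  fails
9. values -2 < 1 < 10  holds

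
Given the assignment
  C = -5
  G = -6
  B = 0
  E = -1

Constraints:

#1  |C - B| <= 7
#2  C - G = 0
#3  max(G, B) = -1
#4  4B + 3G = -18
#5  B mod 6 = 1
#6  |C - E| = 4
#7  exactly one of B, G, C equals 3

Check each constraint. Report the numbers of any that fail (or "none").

Constraints 2, 3, 5, and 7 do not hold.

#1 |-5 - 0| = 5; 5 ≤ 7 — OK.
#2 C - G = -5 - (-6) = 1, not 0 — violated.
#3 max(-6, 0) = 0, not -1 — violated.
#4 4B + 3G = 4(0) + 3(-6) = -18 — OK.
#5 0 mod 6 = 0, not 1 — violated.
#6 |-5 - (-1)| = 4 — OK.
#7 B=0, G=-6, C=-5; 0 of them equal 3, not exactly one — violated.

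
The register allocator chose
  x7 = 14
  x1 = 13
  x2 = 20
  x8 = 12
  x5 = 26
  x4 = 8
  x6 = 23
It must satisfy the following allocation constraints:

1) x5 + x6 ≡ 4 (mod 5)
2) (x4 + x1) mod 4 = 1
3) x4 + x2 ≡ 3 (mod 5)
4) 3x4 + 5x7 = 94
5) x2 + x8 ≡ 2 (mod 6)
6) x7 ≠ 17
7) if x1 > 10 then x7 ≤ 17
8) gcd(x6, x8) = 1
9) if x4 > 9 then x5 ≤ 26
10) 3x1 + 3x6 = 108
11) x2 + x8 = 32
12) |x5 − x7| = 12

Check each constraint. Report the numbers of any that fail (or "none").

None — every constraint holds.

1) x5 + x6 = 49; 49 mod 5 = 4 — holds.
2) x4 + x1 = 21; 21 mod 4 = 1 — holds.
3) x4 + x2 = 28; 28 mod 5 = 3 — holds.
4) 3x4 + 5x7 = 3(8) + 5(14) = 94 — holds.
5) x2 + x8 = 32; 32 mod 6 = 2 — holds.
6) x7 = 14, and 14 ≠ 17 — holds.
7) x1 = 13 > 10, so we need x7 ≤ 17; x7 = 14 ≤ 17 — holds.
8) gcd(23, 12) = 1 — holds.
9) x4 = 8, not > 9; antecedent false, conditional vacuously true — holds.
10) 3x1 + 3x6 = 3(13) + 3(23) = 108 — holds.
11) x2 + x8 = 20 + 12 = 32 — holds.
12) |26 − 14| = 12 — holds.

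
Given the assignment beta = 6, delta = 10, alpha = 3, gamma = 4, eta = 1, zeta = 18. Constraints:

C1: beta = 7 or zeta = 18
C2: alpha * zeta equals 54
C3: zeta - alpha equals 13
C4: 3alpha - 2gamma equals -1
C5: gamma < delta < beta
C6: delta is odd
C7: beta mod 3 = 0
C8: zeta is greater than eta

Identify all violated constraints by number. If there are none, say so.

The assignment fails constraints 3, 4, 5, and 6.

C1: beta = 6 ≠ 7, but zeta = 18 = 18 (second disjunct) — OK.
C2: alpha * zeta = 3 * 18 = 54 — OK.
C3: zeta - alpha = 18 - 3 = 15, not 13 — violated.
C4: 3alpha - 2gamma = 3(3) - 2(4) = 1, not -1 — violated.
C5: values 4, 10, 6; delta = 10 is not < beta = 6 — violated.
C6: delta = 10 is even — violated.
C7: 6 mod 3 = 0 — OK.
C8: zeta = 18, eta = 1; 18 > 1 — OK.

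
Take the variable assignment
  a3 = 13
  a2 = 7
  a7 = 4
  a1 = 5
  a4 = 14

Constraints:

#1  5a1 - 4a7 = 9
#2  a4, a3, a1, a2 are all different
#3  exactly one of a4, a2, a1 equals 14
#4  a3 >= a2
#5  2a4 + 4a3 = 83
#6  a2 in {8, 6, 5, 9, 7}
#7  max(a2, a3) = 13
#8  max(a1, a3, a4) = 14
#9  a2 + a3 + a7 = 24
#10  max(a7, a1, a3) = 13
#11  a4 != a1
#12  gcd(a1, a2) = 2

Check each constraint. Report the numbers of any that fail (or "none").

#1 5a1 - 4a7 = 5(5) - 4(4) = 9 — satisfied.
#2 values 14, 13, 5, 7 are pairwise distinct — satisfied.
#3 a4=14, a2=7, a1=5; 1 of them equals 14 — satisfied.
#4 a3 = 13, a2 = 7; 13 ≥ 7 — satisfied.
#5 2a4 + 4a3 = 2(14) + 4(13) = 80, not 83 — violated.
#6 a2 = 7 is in {8, 6, 5, 9, 7} — satisfied.
#7 max(7, 13) = 13 — satisfied.
#8 max(5, 13, 14) = 14 — satisfied.
#9 a2 + a3 + a7 = 7 + 13 + 4 = 24 — satisfied.
#10 max(4, 5, 13) = 13 — satisfied.
#11 a4 = 14, a1 = 5; distinct — satisfied.
#12 gcd(5, 7) = 1, not 2 — violated.

The assignment fails constraints 5 and 12.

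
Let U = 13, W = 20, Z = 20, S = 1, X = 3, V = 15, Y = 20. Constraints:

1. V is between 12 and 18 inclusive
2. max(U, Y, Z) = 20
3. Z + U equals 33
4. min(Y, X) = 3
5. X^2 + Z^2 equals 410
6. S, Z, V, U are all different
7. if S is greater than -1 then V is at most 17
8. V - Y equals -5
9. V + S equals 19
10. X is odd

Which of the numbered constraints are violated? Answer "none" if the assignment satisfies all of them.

Constraints 5, 9 are violated.

1. V = 15 lies in [12, 18] — satisfied.
2. max(13, 20, 20) = 20 — satisfied.
3. Z + U = 20 + 13 = 33 — satisfied.
4. min(20, 3) = 3 — satisfied.
5. X^2 + Z^2 = 3^2 + 20^2 = 9 + 400 = 409, not 410 — violated.
6. values 1, 20, 15, 13 are pairwise distinct — satisfied.
7. S = 1 > -1, so we need V ≤ 17; V = 15 ≤ 17 — satisfied.
8. V - Y = 15 - 20 = -5 — satisfied.
9. V + S = 15 + 1 = 16, not 19 — violated.
10. X = 3 is odd — satisfied.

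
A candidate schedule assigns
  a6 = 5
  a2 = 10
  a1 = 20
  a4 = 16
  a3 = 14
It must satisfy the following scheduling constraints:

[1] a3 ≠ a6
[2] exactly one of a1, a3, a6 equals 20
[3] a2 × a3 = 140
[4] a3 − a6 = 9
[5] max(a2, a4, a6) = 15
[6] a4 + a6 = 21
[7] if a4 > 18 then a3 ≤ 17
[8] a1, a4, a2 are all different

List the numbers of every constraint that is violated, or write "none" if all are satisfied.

[1] a3 = 14, a6 = 5; distinct  holds
[2] a1=20, a3=14, a6=5; 1 of them equals 20  holds
[3] a2 × a3 = 10 × 14 = 140  holds
[4] a3 − a6 = 14 − 5 = 9  holds
[5] max(10, 16, 5) = 16, not 15  fails
[6] a4 + a6 = 16 + 5 = 21  holds
[7] a4 = 16, not > 18; antecedent false, conditional vacuously true  holds
[8] values 20, 16, 10 are pairwise distinct  holds

Constraint 5 does not hold.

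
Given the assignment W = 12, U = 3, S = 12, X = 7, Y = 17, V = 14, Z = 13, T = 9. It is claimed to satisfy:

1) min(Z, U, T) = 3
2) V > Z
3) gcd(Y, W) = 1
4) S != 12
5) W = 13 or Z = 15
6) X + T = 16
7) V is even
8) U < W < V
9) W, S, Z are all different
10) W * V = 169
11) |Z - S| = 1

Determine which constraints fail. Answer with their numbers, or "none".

The assignment fails constraints 4, 5, 9, and 10.

1) min(13, 3, 9) = 3 — OK.
2) V = 14, Z = 13; 14 > 13 — OK.
3) gcd(17, 12) = 1 — OK.
4) S = 12, but 12 is required to differ — violated.
5) W = 12 ≠ 13 and Z = 13 ≠ 15; both disjuncts false — violated.
6) X + T = 7 + 9 = 16 — OK.
7) V = 14 is even — OK.
8) values 3 < 12 < 14 — OK.
9) W = S = 12, not all different — violated.
10) W * V = 12 * 14 = 168, not 169 — violated.
11) |13 - 12| = 1 — OK.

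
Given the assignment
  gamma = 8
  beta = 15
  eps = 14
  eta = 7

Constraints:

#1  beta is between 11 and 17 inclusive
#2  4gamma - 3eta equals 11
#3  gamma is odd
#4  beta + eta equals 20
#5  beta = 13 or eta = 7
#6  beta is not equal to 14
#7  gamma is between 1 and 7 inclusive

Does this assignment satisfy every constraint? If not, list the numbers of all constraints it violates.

#1 beta = 15 lies in [11, 17]  ✓
#2 4gamma - 3eta = 4(8) - 3(7) = 11  ✓
#3 gamma = 8 is even  ✗
#4 beta + eta = 15 + 7 = 22, not 20  ✗
#5 beta = 15 ≠ 13, but eta = 7 = 7 (second disjunct)  ✓
#6 beta = 15, and 15 ≠ 14  ✓
#7 gamma = 8 is outside [1, 7]  ✗

Constraints 3, 4, and 7 do not hold.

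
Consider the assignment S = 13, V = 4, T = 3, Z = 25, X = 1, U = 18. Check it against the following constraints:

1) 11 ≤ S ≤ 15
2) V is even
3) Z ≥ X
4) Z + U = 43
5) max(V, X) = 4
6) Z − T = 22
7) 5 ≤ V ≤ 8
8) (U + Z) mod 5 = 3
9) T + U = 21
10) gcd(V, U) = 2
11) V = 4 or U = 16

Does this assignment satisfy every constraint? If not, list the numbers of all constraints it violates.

1) S = 13 lies in [11, 15]  holds
2) V = 4 is even  holds
3) Z = 25, X = 1; 25 ≥ 1  holds
4) Z + U = 25 + 18 = 43  holds
5) max(4, 1) = 4  holds
6) Z − T = 25 − 3 = 22  holds
7) V = 4 is outside [5, 8]  fails
8) U + Z = 43; 43 mod 5 = 3  holds
9) T + U = 3 + 18 = 21  holds
10) gcd(4, 18) = 2  holds
11) V = 4 = 4 (first disjunct)  holds

Constraint 7 does not hold.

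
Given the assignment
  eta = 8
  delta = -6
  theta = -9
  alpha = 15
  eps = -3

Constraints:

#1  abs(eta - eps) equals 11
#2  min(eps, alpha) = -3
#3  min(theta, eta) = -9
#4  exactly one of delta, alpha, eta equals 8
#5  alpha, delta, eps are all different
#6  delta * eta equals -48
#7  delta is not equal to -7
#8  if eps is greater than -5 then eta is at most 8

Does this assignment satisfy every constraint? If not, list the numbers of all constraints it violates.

All constraints are satisfied.

#1 abs(8 - (-3)) = 11  OK
#2 min(-3, 15) = -3  OK
#3 min(-9, 8) = -9  OK
#4 delta=-6, alpha=15, eta=8; 1 of them equals 8  OK
#5 values 15, -6, -3 are pairwise distinct  OK
#6 delta * eta = -6 * 8 = -48  OK
#7 delta = -6, and -6 ≠ -7  OK
#8 eps = -3 > -5, so we need eta ≤ 8; eta = 8 ≤ 8  OK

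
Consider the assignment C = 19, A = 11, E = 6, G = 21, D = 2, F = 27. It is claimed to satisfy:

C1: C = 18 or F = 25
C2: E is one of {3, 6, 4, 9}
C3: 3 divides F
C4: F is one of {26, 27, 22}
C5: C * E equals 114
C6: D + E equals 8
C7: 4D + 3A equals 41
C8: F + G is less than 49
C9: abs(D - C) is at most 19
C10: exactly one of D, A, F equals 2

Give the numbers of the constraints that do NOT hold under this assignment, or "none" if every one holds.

Constraint 1 is violated.

C1: C = 19 ≠ 18 and F = 27 ≠ 25; both disjuncts false — violated.
C2: E = 6 is in {3, 6, 4, 9} — OK.
C3: 27 / 3 = 9, so 3 divides 27 — OK.
C4: F = 27 is in {26, 27, 22} — OK.
C5: C * E = 19 * 6 = 114 — OK.
C6: D + E = 2 + 6 = 8 — OK.
C7: 4D + 3A = 4(2) + 3(11) = 41 — OK.
C8: F + G = 27 + 21 = 48; 48 < 49 — OK.
C9: abs(2 - 19) = 17; 17 ≤ 19 — OK.
C10: D=2, A=11, F=27; 1 of them equals 2 — OK.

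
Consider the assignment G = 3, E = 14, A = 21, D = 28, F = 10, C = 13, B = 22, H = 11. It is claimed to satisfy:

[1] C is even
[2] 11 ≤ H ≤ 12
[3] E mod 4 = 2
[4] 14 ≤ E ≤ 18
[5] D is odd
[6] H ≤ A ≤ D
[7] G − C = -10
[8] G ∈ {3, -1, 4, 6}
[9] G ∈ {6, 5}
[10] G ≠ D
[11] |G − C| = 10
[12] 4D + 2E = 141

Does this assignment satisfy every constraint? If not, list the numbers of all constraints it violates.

Constraints 1, 5, 9, and 12 do not hold.

[1] C = 13 is odd — violated.
[2] H = 11 lies in [11, 12] — OK.
[3] 14 mod 4 = 2 — OK.
[4] E = 14 lies in [14, 18] — OK.
[5] D = 28 is even — violated.
[6] values 11 ≤ 21 ≤ 28 — OK.
[7] G − C = 3 − 13 = -10 — OK.
[8] G = 3 is in {3, -1, 4, 6} — OK.
[9] G = 3 is not in {6, 5} — violated.
[10] G = 3, D = 28; distinct — OK.
[11] |3 − 13| = 10 — OK.
[12] 4D + 2E = 4(28) + 2(14) = 140, not 141 — violated.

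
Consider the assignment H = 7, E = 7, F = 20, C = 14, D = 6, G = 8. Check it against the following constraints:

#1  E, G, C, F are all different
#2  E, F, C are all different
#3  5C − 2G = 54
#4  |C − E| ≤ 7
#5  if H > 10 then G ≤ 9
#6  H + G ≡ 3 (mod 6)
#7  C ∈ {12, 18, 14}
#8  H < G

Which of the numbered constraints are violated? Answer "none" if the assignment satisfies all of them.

The assignment satisfies every constraint.

#1 values 7, 8, 14, 20 are pairwise distinct  true
#2 values 7, 20, 14 are pairwise distinct  true
#3 5C − 2G = 5(14) − 2(8) = 54  true
#4 |14 − 7| = 7; 7 ≤ 7  true
#5 H = 7, not > 10; antecedent false, conditional vacuously true  true
#6 H + G = 15; 15 mod 6 = 3  true
#7 C = 14 is in {12, 18, 14}  true
#8 H = 7, G = 8; 7 < 8  true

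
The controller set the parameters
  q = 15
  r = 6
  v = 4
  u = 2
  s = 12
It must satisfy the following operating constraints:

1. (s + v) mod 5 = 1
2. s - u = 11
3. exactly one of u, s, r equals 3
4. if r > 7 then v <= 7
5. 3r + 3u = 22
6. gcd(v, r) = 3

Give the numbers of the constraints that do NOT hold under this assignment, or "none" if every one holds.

1. s + v = 16; 16 mod 5 = 1 — OK.
2. s - u = 12 - 2 = 10, not 11 — violated.
3. u=2, s=12, r=6; 0 of them equal 3, not exactly one — violated.
4. r = 6, not > 7; antecedent false, conditional vacuously true — OK.
5. 3r + 3u = 3(6) + 3(2) = 24, not 22 — violated.
6. gcd(4, 6) = 2, not 3 — violated.

Constraints 2, 3, 5, 6 do not hold.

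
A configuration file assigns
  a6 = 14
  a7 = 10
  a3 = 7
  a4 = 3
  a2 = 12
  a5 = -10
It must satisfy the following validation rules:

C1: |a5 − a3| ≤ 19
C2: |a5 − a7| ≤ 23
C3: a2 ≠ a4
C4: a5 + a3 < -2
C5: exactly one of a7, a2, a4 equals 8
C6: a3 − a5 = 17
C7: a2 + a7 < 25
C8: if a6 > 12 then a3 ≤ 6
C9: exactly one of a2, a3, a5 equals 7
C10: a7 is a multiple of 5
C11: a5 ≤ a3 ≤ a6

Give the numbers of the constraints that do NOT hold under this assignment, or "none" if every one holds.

C1: |-10 − 7| = 17; 17 ≤ 19  holds
C2: |-10 − 10| = 20; 20 ≤ 23  holds
C3: a2 = 12, a4 = 3; distinct  holds
C4: a5 + a3 = -10 + 7 = -3; -3 < -2  holds
C5: a7=10, a2=12, a4=3; 0 of them equal 8, not exactly one  fails
C6: a3 − a5 = 7 − (-10) = 17  holds
C7: a2 + a7 = 12 + 10 = 22; 22 < 25  holds
C8: a6 = 14 > 12, so we need a3 ≤ 6; but a3 = 7 > 6  fails
C9: a2=12, a3=7, a5=-10; 1 of them equals 7  holds
C10: 10 / 5 = 2, so 5 divides 10  holds
C11: values -10 ≤ 7 ≤ 14  holds

The assignment fails constraints 5, 8.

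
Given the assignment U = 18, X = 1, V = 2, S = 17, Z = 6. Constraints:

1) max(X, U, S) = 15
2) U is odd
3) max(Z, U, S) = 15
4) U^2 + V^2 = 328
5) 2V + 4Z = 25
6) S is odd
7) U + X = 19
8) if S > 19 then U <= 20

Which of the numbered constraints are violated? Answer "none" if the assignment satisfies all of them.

1) max(1, 18, 17) = 18, not 15  false
2) U = 18 is even  false
3) max(6, 18, 17) = 18, not 15  false
4) U^2 + V^2 = 18^2 + 2^2 = 324 + 4 = 328  true
5) 2V + 4Z = 2(2) + 4(6) = 28, not 25  false
6) S = 17 is odd  true
7) U + X = 18 + 1 = 19  true
8) S = 17, not > 19; antecedent false, conditional vacuously true  true

Constraints 1, 2, 3, 5 are violated.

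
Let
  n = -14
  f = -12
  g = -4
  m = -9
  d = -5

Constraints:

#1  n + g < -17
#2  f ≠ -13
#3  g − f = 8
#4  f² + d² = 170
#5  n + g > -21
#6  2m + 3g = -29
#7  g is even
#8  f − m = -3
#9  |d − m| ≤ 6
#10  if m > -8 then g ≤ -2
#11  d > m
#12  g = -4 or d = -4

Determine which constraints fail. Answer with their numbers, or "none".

Constraints 4 and 6 do not hold.

#1 n + g = -14 + (-4) = -18; -18 < -17 — OK.
#2 f = -12, and -12 ≠ -13 — OK.
#3 g − f = -4 − (-12) = 8 — OK.
#4 f² + d² = (-12)² + (-5)² = 144 + 25 = 169, not 170 — violated.
#5 n + g = -14 + (-4) = -18; -18 > -21 — OK.
#6 2m + 3g = 2(-9) + 3(-4) = -30, not -29 — violated.
#7 g = -4 is even — OK.
#8 f − m = -12 − (-9) = -3 — OK.
#9 |-5 − (-9)| = 4; 4 ≤ 6 — OK.
#10 m = -9, not > -8; antecedent false, conditional vacuously true — OK.
#11 d = -5, m = -9; -5 > -9 — OK.
#12 g = -4 = -4 (first disjunct) — OK.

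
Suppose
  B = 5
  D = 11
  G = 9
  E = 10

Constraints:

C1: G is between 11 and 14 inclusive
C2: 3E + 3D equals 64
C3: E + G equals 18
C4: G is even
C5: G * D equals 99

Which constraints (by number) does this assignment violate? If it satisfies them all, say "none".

The assignment fails constraints 1, 2, 3, 4.

C1: G = 9 is outside [11, 14]  ✗
C2: 3E + 3D = 3(10) + 3(11) = 63, not 64  ✗
C3: E + G = 10 + 9 = 19, not 18  ✗
C4: G = 9 is odd  ✗
C5: G * D = 9 * 11 = 99  ✓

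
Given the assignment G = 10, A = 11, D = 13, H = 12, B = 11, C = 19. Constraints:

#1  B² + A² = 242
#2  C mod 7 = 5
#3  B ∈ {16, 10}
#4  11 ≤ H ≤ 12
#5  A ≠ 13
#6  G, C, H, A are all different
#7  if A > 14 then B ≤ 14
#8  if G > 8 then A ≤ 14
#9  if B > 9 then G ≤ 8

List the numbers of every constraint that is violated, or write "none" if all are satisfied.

The assignment fails constraints 3 and 9.

#1 B² + A² = 11² + 11² = 121 + 121 = 242  OK
#2 19 mod 7 = 5  OK
#3 B = 11 is not in {16, 10}  FAIL
#4 H = 12 lies in [11, 12]  OK
#5 A = 11, and 11 ≠ 13  OK
#6 values 10, 19, 12, 11 are pairwise distinct  OK
#7 A = 11, not > 14; antecedent false, conditional vacuously true  OK
#8 G = 10 > 8, so we need A ≤ 14; A = 11 ≤ 14  OK
#9 B = 11 > 9, so we need G ≤ 8; but G = 10 > 8  FAIL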